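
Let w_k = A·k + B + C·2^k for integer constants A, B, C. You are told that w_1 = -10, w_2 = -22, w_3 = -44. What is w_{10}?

Plug in k = 1, 2, 3: A + B + 2C = -10; 2A + B + 4C = -22; 3A + B + 8C = -44.
Subtracting the first from the second: A + 2C = -12.
Subtracting the second from the third: A + 4C = -22.
Solving: C = -5, A = -2, then B = 2.
Therefore w_{10} = -20 + 2 + (-5)·1024 = -5138.

-5138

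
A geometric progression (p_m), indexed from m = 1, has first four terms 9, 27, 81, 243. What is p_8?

19683

Common ratio r = 3.
p_m = 9·3^(m-1).
p_8 = 9·3^7 = 19683.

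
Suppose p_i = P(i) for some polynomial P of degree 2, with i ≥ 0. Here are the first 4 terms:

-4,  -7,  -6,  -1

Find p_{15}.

1st diffs: -3, 1, 5.
2nd diffs: 4, 4 (constant).
So p_i = 2i^2 - 5i - 4.
Evaluating at i = 15 gives p_{15} = 371.

371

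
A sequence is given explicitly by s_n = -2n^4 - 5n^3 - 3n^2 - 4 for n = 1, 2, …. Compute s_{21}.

-436594

s_{21} = -2·21^4 - 5·21^3 - 3·21^2 - 4 = -436594.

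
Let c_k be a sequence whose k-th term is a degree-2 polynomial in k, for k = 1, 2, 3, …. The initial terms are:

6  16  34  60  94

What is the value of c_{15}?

874

1st diffs: 10, 18, 26, 34.
2nd diffs: 8, 8, 8 (constant).
Newton forward-difference form: c_k = 6 + 10·C(k-1,1) + 8·C(k-1,2).
At k = 15: k-1 = 14, so c_{15} = 6 + 140 + 728 = 874.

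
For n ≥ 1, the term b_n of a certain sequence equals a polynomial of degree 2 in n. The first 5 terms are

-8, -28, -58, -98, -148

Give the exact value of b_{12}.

-778

1st diffs: -20, -30, -40, -50.
2nd diffs: -10, -10, -10 (constant).
So b_n = -5n^2 - 5n + 2.
Evaluating at n = 12 gives b_{12} = -778.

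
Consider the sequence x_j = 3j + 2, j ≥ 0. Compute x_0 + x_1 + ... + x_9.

Over j = 0..9: Σj = 45.
Total = (3)·45 + (2)·10 = 155.

155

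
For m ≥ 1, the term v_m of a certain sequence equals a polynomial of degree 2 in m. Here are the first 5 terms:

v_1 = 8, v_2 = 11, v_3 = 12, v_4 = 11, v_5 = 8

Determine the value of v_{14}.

1st diffs: 3, 1, -1, -3.
2nd diffs: -2, -2, -2 (constant).
So v_m = -m^2 + 6m + 3.
Evaluating at m = 14 gives v_{14} = -109.

-109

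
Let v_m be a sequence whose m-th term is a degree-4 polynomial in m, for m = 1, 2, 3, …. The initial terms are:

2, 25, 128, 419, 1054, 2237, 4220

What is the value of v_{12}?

1st diffs: 23, 103, 291, 635, 1183, 1983.
2nd diffs: 80, 188, 344, 548, 800.
3rd diffs: 108, 156, 204, 252.
4th diffs: 48, 48, 48 (constant).
Newton forward-difference form: v_m = 2 + 23·C(m-1,1) + 80·C(m-1,2) + 108·C(m-1,3) + 48·C(m-1,4).
At m = 12: m-1 = 11, so v_{12} = 2 + 253 + 4400 + 17820 + 15840 = 38315.

38315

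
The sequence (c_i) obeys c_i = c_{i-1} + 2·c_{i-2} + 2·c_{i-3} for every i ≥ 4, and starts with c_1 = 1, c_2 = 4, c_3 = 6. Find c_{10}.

2144

c_4 = 16; c_5 = 36; c_6 = 80; c_7 = 184; c_8 = 416; c_9 = 944; c_{10} = 2144.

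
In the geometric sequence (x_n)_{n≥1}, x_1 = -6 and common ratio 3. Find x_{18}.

x_n = (-6)·3^(n-1).
x_{18} = (-6)·3^17 = -774840978.

-774840978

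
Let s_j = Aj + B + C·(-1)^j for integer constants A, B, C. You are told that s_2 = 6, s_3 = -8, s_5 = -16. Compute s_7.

-24

Write the equations: 2A + B + C = 6; 3A + B - C = -8; 5A + B - C = -16.
Subtracting the first from the second: A - 2C = -14.
Subtracting the second from the third: 2A = -8.
Solving: C = 5, A = -4, then B = 9.
Therefore s_7 = -28 + 9 + 5·(-1) = -24.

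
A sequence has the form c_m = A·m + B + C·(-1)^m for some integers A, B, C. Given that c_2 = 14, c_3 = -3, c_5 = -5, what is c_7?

-7

Write the equations: 2A + B + C = 14; 3A + B - C = -3; 5A + B - C = -5.
Subtracting the first from the second: A - 2C = -17.
Subtracting the second from the third: 2A = -2.
Solving: C = 8, A = -1, then B = 8.
Therefore c_7 = -7 + 8 + 8·(-1) = -7.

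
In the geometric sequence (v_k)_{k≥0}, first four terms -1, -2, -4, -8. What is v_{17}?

-131072

Common ratio r = 2.
v_k = (-1)·2^(k-0).
v_{17} = (-1)·2^17 = -131072.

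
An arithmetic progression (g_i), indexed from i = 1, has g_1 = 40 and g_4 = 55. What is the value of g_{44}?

Common difference d = (55 - 40) / (4 - 1) = 5.
g_i = 40 + (i - 1)·5.
g_{44} = 40 + 43·5 = 255.

255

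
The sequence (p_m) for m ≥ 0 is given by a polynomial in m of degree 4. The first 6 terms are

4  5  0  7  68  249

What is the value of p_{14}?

30048

1st diffs: 1, -5, 7, 61, 181.
2nd diffs: -6, 12, 54, 120.
3rd diffs: 18, 42, 66.
4th diffs: 24, 24 (constant).
So p_m = m^4 - 3m^3 - m^2 + 4m + 4.
Evaluating at m = 14 gives p_{14} = 30048.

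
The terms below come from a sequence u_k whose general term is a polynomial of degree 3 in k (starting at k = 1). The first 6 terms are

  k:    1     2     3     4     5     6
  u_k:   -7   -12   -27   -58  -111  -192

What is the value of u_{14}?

-2568

1st diffs: -5, -15, -31, -53, -81.
2nd diffs: -10, -16, -22, -28.
3rd diffs: -6, -6, -6 (constant).
So u_k = -k^3 + k^2 - k - 6.
Evaluating at k = 14 gives u_{14} = -2568.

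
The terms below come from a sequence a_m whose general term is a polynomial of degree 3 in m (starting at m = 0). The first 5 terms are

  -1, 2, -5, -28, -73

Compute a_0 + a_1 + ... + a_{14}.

1st diffs: 3, -7, -23, -45.
2nd diffs: -10, -16, -22.
3rd diffs: -6, -6 (constant).
Newton forward-difference form: a_m = -1 + 3·C(m,1) + (-10)·C(m,2) + (-6)·C(m,3).
Continuing: …, -146, -253, -400, -593, …, a_{14} = -3053.
Summing m = 0..14 (15 terms) gives -12440.

-12440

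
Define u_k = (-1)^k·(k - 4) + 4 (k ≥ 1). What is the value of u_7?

(-1)^7 = -1; k - 4 at k=7 is 3; so u_7 = 1.

1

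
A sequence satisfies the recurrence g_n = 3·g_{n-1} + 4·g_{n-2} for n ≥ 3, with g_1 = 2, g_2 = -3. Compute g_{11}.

Compute successive terms:
g_3 = -1;  g_4 = -15;  g_5 = -49;  g_6 = -207;  g_7 = -817;  g_8 = -3279;  g_9 = -13105;  g_{10} = -52431;  g_{11} = -209713.
(Characteristic roots are 4 and -1.)

-209713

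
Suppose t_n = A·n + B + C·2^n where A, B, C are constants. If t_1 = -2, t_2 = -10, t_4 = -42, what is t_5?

-78

At n = 1, 2, 4: A + B + 2C = -2; 2A + B + 4C = -10; 4A + B + 16C = -42.
Subtracting the first from the second: A + 2C = -8.
Subtracting the second from the third: 2A + 12C = -32.
Solving: C = -2, A = -4, then B = 6.
So t_n = -4·n + 6 + (-2)·2^n; at n=5 this is -78.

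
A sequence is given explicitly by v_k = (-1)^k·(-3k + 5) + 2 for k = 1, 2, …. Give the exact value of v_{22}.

(-1)^22 = 1; -3k + 5 at k=22 is -61; so v_{22} = -59.

-59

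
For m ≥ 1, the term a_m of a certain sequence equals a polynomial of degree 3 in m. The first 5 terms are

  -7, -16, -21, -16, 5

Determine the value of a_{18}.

1st diffs: -9, -5, 5, 21.
2nd diffs: 4, 10, 16.
3rd diffs: 6, 6 (constant).
So a_m = m^3 - 4m^2 - 4m.
Evaluating at m = 18 gives a_{18} = 4464.

4464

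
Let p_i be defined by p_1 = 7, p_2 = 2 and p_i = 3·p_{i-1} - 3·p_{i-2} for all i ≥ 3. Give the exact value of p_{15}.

Applying the relation repeatedly:
p_3 = -15; p_4 = -51; p_5 = -108; …; p_{12} = 4617; p_{13} = 5103; p_{14} = 1458; p_{15} = -10935.

-10935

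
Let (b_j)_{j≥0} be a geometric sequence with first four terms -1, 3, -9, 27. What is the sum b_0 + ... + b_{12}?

-398581

Common ratio r = -3.
b_j = (-1)·(-3)^(j-0).
S = (-1)·((-3)^13 - 1)/(-3 - 1) = (-1)·(-1594323 - 1)/(-4) = -398581.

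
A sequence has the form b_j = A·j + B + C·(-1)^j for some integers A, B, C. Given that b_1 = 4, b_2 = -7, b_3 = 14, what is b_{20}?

83

At j = 1, 2, 3: A + B - C = 4; 2A + B + C = -7; 3A + B - C = 14.
Subtracting the first from the second: A + 2C = -11.
Subtracting the second from the third: A - 2C = 21.
Solving: C = -8, A = 5, then B = -9.
Hence b_{20} = 5·20 + (-9) + (-8)·1 = 83.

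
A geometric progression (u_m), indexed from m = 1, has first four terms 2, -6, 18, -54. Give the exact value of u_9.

13122

Common ratio r = -3.
u_m = 2·(-3)^(m-1).
u_9 = 2·(-3)^8 = 13122.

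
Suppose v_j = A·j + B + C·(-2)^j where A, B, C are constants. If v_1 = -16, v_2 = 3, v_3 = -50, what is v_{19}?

Plug in j = 1, 2, 3: A + B - 2C = -16; 2A + B + 4C = 3; 3A + B - 8C = -50.
Subtracting the first from the second: A + 6C = 19.
Subtracting the second from the third: A - 12C = -53.
Solving: C = 4, A = -5, then B = -3.
Therefore v_{19} = -95 + (-3) + 4·(-524288) = -2097250.

-2097250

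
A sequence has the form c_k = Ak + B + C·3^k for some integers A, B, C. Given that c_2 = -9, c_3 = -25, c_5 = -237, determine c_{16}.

The three given values yield: 2A + B + 9C = -9; 3A + B + 27C = -25; 5A + B + 243C = -237.
Subtracting the first from the second: A + 18C = -16.
Subtracting the second from the third: 2A + 216C = -212.
Solving: C = -1, A = 2, then B = -4.
Hence c_{16} = 2·16 + (-4) + (-1)·43046721 = -43046693.

-43046693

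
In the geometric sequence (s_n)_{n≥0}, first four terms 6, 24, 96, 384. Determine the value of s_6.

24576

Common ratio r = 4.
s_n = 6·4^(n-0).
s_6 = 6·4^6 = 24576.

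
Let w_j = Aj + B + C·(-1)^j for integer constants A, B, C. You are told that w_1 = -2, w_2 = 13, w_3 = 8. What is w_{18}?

93

At j = 1, 2, 3: A + B - C = -2; 2A + B + C = 13; 3A + B - C = 8.
Subtracting the first from the second: A + 2C = 15.
Subtracting the second from the third: A - 2C = -5.
Solving: C = 5, A = 5, then B = -2.
Hence w_{18} = 5·18 + (-2) + 5·1 = 93.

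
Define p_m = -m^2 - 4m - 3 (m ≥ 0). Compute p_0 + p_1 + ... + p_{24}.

-6175

Over m = 0..24: Σm = 300, Σm² = 4900.
Total = (-1)·4900 + (-4)·300 + (-3)·25 = -6175.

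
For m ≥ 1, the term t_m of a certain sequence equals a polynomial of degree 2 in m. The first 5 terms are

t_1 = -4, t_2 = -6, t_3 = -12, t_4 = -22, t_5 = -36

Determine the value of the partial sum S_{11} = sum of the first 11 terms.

1st diffs: -2, -6, -10, -14.
2nd diffs: -4, -4, -4 (constant).
Newton forward-difference form: t_m = -4 + (-2)·C(m-1,1) + (-4)·C(m-1,2).
Continuing: …, -54, -76, -102, -132, …, t_{11} = -204.
Summing m = 1..11 (11 terms) gives -814.

-814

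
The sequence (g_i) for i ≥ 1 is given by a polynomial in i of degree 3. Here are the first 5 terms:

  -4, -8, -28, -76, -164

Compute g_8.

1st diffs: -4, -20, -48, -88.
2nd diffs: -16, -28, -40.
3rd diffs: -12, -12 (constant).
Newton forward-difference form: g_i = -4 + (-4)·C(i-1,1) + (-16)·C(i-1,2) + (-12)·C(i-1,3).
At i = 8: i-1 = 7, so g_8 = -4 - 28 - 336 - 420 = -788.

-788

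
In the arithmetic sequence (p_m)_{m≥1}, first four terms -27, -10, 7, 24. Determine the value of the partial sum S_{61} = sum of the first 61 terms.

29463

Common difference d = 17.
p_m = -27 + (m - 1)·17.
p_{61} = 993; S = 61·(-27 + 993)/2 = 29463.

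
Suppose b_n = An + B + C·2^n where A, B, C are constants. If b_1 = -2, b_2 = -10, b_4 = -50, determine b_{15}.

At n = 1, 2, 4: A + B + 2C = -2; 2A + B + 4C = -10; 4A + B + 16C = -50.
Subtracting the first from the second: A + 2C = -8.
Subtracting the second from the third: 2A + 12C = -40.
Solving: C = -3, A = -2, then B = 6.
Hence b_{15} = -2·15 + 6 + (-3)·32768 = -98328.

-98328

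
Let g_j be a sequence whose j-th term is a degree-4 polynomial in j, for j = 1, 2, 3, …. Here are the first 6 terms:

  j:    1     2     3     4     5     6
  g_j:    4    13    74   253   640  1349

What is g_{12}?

1st diffs: 9, 61, 179, 387, 709.
2nd diffs: 52, 118, 208, 322.
3rd diffs: 66, 90, 114.
4th diffs: 24, 24 (constant).
So g_j = j^4 + j^3 - 5j^2 + 2j + 5.
Evaluating at j = 12 gives g_{12} = 21773.

21773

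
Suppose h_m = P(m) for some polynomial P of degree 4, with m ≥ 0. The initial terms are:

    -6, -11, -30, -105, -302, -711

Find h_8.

1st diffs: -5, -19, -75, -197, -409.
2nd diffs: -14, -56, -122, -212.
3rd diffs: -42, -66, -90.
4th diffs: -24, -24 (constant).
So h_m = -m^4 - m^3 + 3m^2 - 6m - 6.
Evaluating at m = 8 gives h_8 = -4470.

-4470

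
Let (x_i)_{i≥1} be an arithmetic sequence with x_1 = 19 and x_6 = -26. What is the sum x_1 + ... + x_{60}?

Common difference d = (-26 - 19) / (6 - 1) = -9.
x_i = 19 + (i - 1)·(-9).
x_{60} = -512; S = 60·(19 + (-512))/2 = -14790.

-14790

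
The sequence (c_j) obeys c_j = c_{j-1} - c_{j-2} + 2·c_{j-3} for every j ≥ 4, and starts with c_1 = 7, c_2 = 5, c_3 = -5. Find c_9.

43

Step forward from the initial values:
c_4 = 4;  c_5 = 19;  c_6 = 5;  c_7 = -6;  c_8 = 27;  c_9 = 43.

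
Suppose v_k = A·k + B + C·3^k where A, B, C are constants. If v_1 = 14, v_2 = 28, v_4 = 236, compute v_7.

6542

The three given values yield: A + B + 3C = 14; 2A + B + 9C = 28; 4A + B + 81C = 236.
Subtracting the first from the second: A + 6C = 14.
Subtracting the second from the third: 2A + 72C = 208.
Solving: C = 3, A = -4, then B = 9.
Hence v_7 = -4·7 + 9 + 3·2187 = 6542.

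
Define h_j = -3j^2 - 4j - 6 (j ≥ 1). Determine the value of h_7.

h_7 = -3·7^2 - 4·7 - 6 = -181.

-181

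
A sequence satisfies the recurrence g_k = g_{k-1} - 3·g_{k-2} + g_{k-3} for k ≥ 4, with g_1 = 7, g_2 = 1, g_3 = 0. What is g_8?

Applying the relation repeatedly:
g_4 = 4; g_5 = 5; g_6 = -7; g_7 = -18; g_8 = 8.

8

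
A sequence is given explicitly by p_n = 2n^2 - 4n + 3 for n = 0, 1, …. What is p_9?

p_9 = 2·9^2 - 4·9 + 3 = 129.

129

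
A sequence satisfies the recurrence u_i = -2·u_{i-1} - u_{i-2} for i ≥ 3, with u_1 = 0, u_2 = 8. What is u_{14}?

u_3 = -16; u_4 = 24; u_5 = -32; …; u_{11} = -80; u_{12} = 88; u_{13} = -96; u_{14} = 104.
(Characteristic roots are -1 and -1.)

104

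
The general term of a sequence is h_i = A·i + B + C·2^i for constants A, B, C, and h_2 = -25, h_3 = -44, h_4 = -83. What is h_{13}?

-40954

The three given values yield: 2A + B + 4C = -25; 3A + B + 8C = -44; 4A + B + 16C = -83.
Subtracting the first from the second: A + 4C = -19.
Subtracting the second from the third: A + 8C = -39.
Solving: C = -5, A = 1, then B = -7.
Hence h_{13} = 1·13 + (-7) + (-5)·8192 = -40954.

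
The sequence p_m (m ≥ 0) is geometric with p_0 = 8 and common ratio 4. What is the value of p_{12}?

p_m = 8·4^(m-0).
p_{12} = 8·4^12 = 134217728.

134217728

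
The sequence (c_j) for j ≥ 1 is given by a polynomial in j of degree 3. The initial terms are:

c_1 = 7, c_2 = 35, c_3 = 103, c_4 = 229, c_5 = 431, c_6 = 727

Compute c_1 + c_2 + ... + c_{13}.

1st diffs: 28, 68, 126, 202, 296.
2nd diffs: 40, 58, 76, 94.
3rd diffs: 18, 18, 18 (constant).
So c_j = 3j^3 + 2j^2 + j + 1.
Continuing: …, 1135, 1673, 2359, 3211, …, c_{13} = 6943.
Summing j = 1..13 (13 terms) gives 26585.

26585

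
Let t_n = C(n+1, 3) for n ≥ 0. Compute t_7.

56

C(8, 3) = 56, so t_7 = 56.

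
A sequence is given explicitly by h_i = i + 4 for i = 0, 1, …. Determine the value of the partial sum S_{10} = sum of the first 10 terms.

Over i = 0..9: Σi = 45.
Total = (1)·45 + (4)·10 = 85.

85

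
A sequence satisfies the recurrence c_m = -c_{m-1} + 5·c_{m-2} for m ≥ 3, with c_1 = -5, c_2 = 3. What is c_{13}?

Compute successive terms:
c_3 = -28, c_4 = 43, c_5 = -183, …, c_{10} = 26383, c_{11} = -75723, c_{12} = 207638, c_{13} = -586253.

-586253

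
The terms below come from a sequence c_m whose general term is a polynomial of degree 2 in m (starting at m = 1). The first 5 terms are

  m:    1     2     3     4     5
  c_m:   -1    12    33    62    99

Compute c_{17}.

1st diffs: 13, 21, 29, 37.
2nd diffs: 8, 8, 8 (constant).
Newton forward-difference form: c_m = -1 + 13·C(m-1,1) + 8·C(m-1,2).
At m = 17: m-1 = 16, so c_{17} = -1 + 208 + 960 = 1167.

1167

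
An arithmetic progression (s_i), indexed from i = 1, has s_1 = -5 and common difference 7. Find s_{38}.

s_i = -5 + (i - 1)·7.
s_{38} = -5 + 37·7 = 254.

254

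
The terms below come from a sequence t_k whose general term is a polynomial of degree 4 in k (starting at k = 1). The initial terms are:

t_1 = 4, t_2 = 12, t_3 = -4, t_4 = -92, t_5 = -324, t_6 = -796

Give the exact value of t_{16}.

-56996

1st diffs: 8, -16, -88, -232, -472.
2nd diffs: -24, -72, -144, -240.
3rd diffs: -48, -72, -96.
4th diffs: -24, -24 (constant).
Newton forward-difference form: t_k = 4 + 8·C(k-1,1) + (-24)·C(k-1,2) + (-48)·C(k-1,3) + (-24)·C(k-1,4).
At k = 16: k-1 = 15, so t_{16} = 4 + 120 - 2520 - 21840 - 32760 = -56996.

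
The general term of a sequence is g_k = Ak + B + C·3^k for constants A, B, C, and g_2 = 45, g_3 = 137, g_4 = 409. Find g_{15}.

Plug in k = 2, 3, 4: 2A + B + 9C = 45; 3A + B + 27C = 137; 4A + B + 81C = 409.
Subtracting the first from the second: A + 18C = 92.
Subtracting the second from the third: A + 54C = 272.
Solving: C = 5, A = 2, then B = -4.
Hence g_{15} = 2·15 + (-4) + 5·14348907 = 71744561.

71744561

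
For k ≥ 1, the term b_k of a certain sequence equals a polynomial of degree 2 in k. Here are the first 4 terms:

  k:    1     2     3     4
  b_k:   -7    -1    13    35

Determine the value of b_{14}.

695

1st diffs: 6, 14, 22.
2nd diffs: 8, 8 (constant).
Newton forward-difference form: b_k = -7 + 6·C(k-1,1) + 8·C(k-1,2).
At k = 14: k-1 = 13, so b_{14} = -7 + 78 + 624 = 695.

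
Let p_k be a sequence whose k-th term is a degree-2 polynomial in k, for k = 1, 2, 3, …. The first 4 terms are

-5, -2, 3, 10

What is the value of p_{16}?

250

1st diffs: 3, 5, 7.
2nd diffs: 2, 2 (constant).
Newton forward-difference form: p_k = -5 + 3·C(k-1,1) + 2·C(k-1,2).
At k = 16: k-1 = 15, so p_{16} = -5 + 45 + 210 = 250.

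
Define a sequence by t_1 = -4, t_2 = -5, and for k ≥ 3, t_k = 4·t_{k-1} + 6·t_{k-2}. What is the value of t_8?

-149048

Step forward from the initial values:
t_3 = -44  t_4 = -206  t_5 = -1088  t_6 = -5588  t_7 = -28880  t_8 = -149048.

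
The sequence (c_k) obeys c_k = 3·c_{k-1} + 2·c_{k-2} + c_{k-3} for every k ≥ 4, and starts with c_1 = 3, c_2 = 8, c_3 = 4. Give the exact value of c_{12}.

896623

Applying the relation repeatedly:
c_4 = 31;  c_5 = 109;  c_6 = 393;  c_7 = 1428;  c_8 = 5179;  c_9 = 18786;  c_{10} = 68144;  c_{11} = 247183;  c_{12} = 896623.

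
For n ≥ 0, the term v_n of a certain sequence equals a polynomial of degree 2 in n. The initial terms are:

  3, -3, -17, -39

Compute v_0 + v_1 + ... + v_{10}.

-1617

1st diffs: -6, -14, -22.
2nd diffs: -8, -8 (constant).
Newton forward-difference form: v_n = 3 + (-6)·C(n,1) + (-8)·C(n,2).
Continuing: …, -69, -107, -153, -207, …, v_{10} = -417.
Summing n = 0..10 (11 terms) gives -1617.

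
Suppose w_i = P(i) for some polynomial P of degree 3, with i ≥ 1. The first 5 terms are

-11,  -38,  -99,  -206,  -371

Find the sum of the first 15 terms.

1st diffs: -27, -61, -107, -165.
2nd diffs: -34, -46, -58.
3rd diffs: -12, -12 (constant).
Newton forward-difference form: w_i = -11 + (-27)·C(i-1,1) + (-34)·C(i-1,2) + (-12)·C(i-1,3).
Continuing: …, -606, -923, -1334, -1851, …, w_{15} = -7851.
Summing i = 1..15 (15 terms) gives -34850.

-34850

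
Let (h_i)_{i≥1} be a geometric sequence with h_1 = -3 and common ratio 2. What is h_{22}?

h_i = (-3)·2^(i-1).
h_{22} = (-3)·2^21 = -6291456.

-6291456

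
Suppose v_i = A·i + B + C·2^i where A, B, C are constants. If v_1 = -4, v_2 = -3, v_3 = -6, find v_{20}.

The three given values yield: A + B + 2C = -4; 2A + B + 4C = -3; 3A + B + 8C = -6.
Subtracting the first from the second: A + 2C = 1.
Subtracting the second from the third: A + 4C = -3.
Solving: C = -2, A = 5, then B = -5.
So v_i = 5·i + (-5) + (-2)·2^i; at i=20 this is -2097057.

-2097057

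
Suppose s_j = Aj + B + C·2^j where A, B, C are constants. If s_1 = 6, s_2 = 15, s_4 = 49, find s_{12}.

The three given values yield: A + B + 2C = 6; 2A + B + 4C = 15; 4A + B + 16C = 49.
Subtracting the first from the second: A + 2C = 9.
Subtracting the second from the third: 2A + 12C = 34.
Solving: C = 2, A = 5, then B = -3.
Therefore s_{12} = 60 + (-3) + 2·4096 = 8249.

8249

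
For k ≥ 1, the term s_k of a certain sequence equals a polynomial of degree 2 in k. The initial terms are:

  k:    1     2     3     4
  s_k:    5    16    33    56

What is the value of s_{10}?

1st diffs: 11, 17, 23.
2nd diffs: 6, 6 (constant).
So s_k = 3k^2 + 2k.
Evaluating at k = 10 gives s_{10} = 320.

320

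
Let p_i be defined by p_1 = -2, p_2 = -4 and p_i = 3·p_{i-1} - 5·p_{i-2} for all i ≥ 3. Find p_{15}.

-64802

Step forward from the initial values:
p_3 = -2  p_4 = 14  p_5 = 52  …  p_{12} = 12614  p_{13} = 31102  p_{14} = 30236  p_{15} = -64802.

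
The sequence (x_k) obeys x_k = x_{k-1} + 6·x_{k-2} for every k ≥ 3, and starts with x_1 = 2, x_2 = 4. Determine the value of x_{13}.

851944

Iterate the recurrence:
x_3 = 16; x_4 = 40; x_5 = 136; …; x_{10} = 31288; x_{11} = 94888; x_{12} = 282616; x_{13} = 851944.
(Characteristic roots are 3 and -2.)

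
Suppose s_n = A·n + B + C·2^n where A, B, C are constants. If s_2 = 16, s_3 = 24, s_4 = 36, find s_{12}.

Plug in n = 2, 3, 4: 2A + B + 4C = 16; 3A + B + 8C = 24; 4A + B + 16C = 36.
Subtracting the first from the second: A + 4C = 8.
Subtracting the second from the third: A + 8C = 12.
Solving: C = 1, A = 4, then B = 4.
Hence s_{12} = 4·12 + 4 + 1·4096 = 4148.

4148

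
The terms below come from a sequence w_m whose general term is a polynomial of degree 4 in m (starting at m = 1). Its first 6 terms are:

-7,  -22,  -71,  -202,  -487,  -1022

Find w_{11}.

1st diffs: -15, -49, -131, -285, -535.
2nd diffs: -34, -82, -154, -250.
3rd diffs: -48, -72, -96.
4th diffs: -24, -24 (constant).
So w_m = -m^4 + 2m^3 - 4m^2 - 2m - 2.
Evaluating at m = 11 gives w_{11} = -12487.

-12487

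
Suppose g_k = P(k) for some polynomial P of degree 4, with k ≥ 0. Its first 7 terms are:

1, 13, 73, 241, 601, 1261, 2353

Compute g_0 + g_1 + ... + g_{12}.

88465

1st diffs: 12, 60, 168, 360, 660, 1092.
2nd diffs: 48, 108, 192, 300, 432.
3rd diffs: 60, 84, 108, 132.
4th diffs: 24, 24, 24 (constant).
Newton forward-difference form: g_k = 1 + 12·C(k,1) + 48·C(k,2) + 60·C(k,3) + 24·C(k,4).
Continuing: …, 4033, 6481, 9901, 14521, …, g_{12} = 28393.
Summing k = 0..12 (13 terms) gives 88465.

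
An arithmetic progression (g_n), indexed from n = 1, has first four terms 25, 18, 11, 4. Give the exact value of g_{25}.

Common difference d = -7.
g_n = 25 + (n - 1)·(-7).
g_{25} = 25 + 24·(-7) = -143.

-143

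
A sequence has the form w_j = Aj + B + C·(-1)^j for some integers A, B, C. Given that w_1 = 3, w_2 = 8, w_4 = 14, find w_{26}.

The three given values yield: A + B - C = 3; 2A + B + C = 8; 4A + B + C = 14.
Subtracting the first from the second: A + 2C = 5.
Subtracting the second from the third: 2A = 6.
Solving: C = 1, A = 3, then B = 1.
Hence w_{26} = 3·26 + 1 + 1·1 = 80.

80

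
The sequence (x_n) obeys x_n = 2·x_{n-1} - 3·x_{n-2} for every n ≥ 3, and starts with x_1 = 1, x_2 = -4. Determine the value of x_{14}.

1904

Applying the relation repeatedly:
x_3 = -11; x_4 = -10; x_5 = 13; …; x_{11} = -131; x_{12} = 1118; x_{13} = 2629; x_{14} = 1904.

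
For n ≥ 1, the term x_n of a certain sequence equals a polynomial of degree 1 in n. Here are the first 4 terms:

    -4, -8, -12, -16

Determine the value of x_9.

-36

1st diffs: -4, -4, -4 (constant).
So x_n = -4n.
Evaluating at n = 9 gives x_9 = -36.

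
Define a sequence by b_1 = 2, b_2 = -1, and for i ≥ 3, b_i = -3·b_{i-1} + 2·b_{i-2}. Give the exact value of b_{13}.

2144963

Step forward from the initial values:
b_3 = 7;  b_4 = -23;  b_5 = 83;  …;  b_{10} = -47479;  b_{11} = 169099;  b_{12} = -602255;  b_{13} = 2144963.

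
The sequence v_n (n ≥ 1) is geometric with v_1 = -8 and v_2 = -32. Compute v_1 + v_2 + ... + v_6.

Common ratio r = 4.
v_n = (-8)·4^(n-1).
S = (-8)·(4^6 - 1)/(4 - 1) = (-8)·(4096 - 1)/(3) = -10920.

-10920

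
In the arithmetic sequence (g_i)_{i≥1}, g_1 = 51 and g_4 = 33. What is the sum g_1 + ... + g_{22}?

Common difference d = (33 - 51) / (4 - 1) = -6.
g_i = 51 + (i - 1)·(-6).
g_{22} = -75; S = 22·(51 + (-75))/2 = -264.

-264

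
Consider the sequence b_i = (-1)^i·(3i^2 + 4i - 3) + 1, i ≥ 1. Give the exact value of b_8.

(-1)^8 = 1; 3i^2 + 4i - 3 at i=8 is 221; so b_8 = 222.

222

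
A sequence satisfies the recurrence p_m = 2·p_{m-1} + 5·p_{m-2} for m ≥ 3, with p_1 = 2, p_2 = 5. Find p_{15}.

Applying the relation repeatedly:
p_3 = 20; p_4 = 65; p_5 = 230; …; p_{12} = 1326665; p_{13} = 4576430; p_{14} = 15786185; p_{15} = 54454520.

54454520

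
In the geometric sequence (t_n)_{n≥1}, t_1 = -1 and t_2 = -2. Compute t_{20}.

Common ratio r = 2.
t_n = (-1)·2^(n-1).
t_{20} = (-1)·2^19 = -524288.

-524288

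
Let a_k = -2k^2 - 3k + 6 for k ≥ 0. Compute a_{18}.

a_{18} = -2·18^2 - 3·18 + 6 = -696.

-696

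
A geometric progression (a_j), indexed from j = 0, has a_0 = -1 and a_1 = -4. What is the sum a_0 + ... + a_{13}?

Common ratio r = 4.
a_j = (-1)·4^(j-0).
S = (-1)·(4^14 - 1)/(4 - 1) = (-1)·(268435456 - 1)/(3) = -89478485.

-89478485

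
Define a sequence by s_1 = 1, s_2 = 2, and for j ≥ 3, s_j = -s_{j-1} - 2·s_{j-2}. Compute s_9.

Applying the relation repeatedly:
s_3 = -4;  s_4 = 0;  s_5 = 8;  s_6 = -8;  s_7 = -8;  s_8 = 24;  s_9 = -8.

-8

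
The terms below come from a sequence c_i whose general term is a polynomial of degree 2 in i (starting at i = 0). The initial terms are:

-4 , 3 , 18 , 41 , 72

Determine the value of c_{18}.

1st diffs: 7, 15, 23, 31.
2nd diffs: 8, 8, 8 (constant).
So c_i = 4i^2 + 3i - 4.
Evaluating at i = 18 gives c_{18} = 1346.

1346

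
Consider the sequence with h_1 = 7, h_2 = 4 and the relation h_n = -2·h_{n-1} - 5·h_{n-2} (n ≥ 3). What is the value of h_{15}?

-623783

Iterate the recurrence:
h_3 = -43, h_4 = 66, h_5 = 83, …, h_{12} = -59814, h_{13} = 25643, h_{14} = 247784, h_{15} = -623783.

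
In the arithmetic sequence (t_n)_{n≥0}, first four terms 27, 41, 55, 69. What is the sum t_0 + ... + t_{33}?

8772

Common difference d = 14.
t_n = 27 + (n - 0)·14.
t_{33} = 489; S = 34·(27 + 489)/2 = 8772.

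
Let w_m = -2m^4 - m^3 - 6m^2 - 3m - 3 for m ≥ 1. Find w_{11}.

w_{11} = -2·11^4 - 1·11^3 - 6·11^2 - 3·11 - 3 = -31375.

-31375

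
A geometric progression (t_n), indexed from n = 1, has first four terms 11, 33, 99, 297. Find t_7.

8019

Common ratio r = 3.
t_n = 11·3^(n-1).
t_7 = 11·3^6 = 8019.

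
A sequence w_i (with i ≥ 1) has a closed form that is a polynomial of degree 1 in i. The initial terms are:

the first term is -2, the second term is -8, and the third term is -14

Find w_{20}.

-116

1st diffs: -6, -6 (constant).
So w_i = -6i + 4.
Evaluating at i = 20 gives w_{20} = -116.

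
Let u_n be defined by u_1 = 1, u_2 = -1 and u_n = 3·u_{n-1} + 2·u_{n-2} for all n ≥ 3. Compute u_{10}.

-9805

Iterate the recurrence:
u_3 = -1; u_4 = -5; u_5 = -17; u_6 = -61; u_7 = -217; u_8 = -773; u_9 = -2753; u_{10} = -9805.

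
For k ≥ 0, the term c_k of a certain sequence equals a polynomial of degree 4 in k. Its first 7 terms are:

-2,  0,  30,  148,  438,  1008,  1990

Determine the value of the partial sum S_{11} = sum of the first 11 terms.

1st diffs: 2, 30, 118, 290, 570, 982.
2nd diffs: 28, 88, 172, 280, 412.
3rd diffs: 60, 84, 108, 132.
4th diffs: 24, 24, 24 (constant).
Newton forward-difference form: c_k = -2 + 2·C(k,1) + 28·C(k,2) + 60·C(k,3) + 24·C(k,4).
Continuing: 3540, 5838, 9088, 13518.
Summing k = 0..10 (11 terms) gives 35596.

35596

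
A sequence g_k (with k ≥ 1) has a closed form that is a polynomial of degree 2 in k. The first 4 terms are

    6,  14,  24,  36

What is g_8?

104

1st diffs: 8, 10, 12.
2nd diffs: 2, 2 (constant).
Newton forward-difference form: g_k = 6 + 8·C(k-1,1) + 2·C(k-1,2).
At k = 8: k-1 = 7, so g_8 = 6 + 56 + 42 = 104.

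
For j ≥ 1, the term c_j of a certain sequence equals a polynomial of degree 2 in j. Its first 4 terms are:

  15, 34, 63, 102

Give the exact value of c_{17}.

1519

1st diffs: 19, 29, 39.
2nd diffs: 10, 10 (constant).
So c_j = 5j^2 + 4j + 6.
Evaluating at j = 17 gives c_{17} = 1519.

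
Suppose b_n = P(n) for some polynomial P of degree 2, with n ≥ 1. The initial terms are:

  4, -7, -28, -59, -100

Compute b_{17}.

-1372

1st diffs: -11, -21, -31, -41.
2nd diffs: -10, -10, -10 (constant).
So b_n = -5n^2 + 4n + 5.
Evaluating at n = 17 gives b_{17} = -1372.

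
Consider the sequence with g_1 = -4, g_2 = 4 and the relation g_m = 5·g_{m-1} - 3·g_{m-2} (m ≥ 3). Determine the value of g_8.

g_3 = 32  g_4 = 148  g_5 = 644  g_6 = 2776  g_7 = 11948  g_8 = 51412.

51412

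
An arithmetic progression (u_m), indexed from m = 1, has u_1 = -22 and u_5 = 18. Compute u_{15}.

118

Common difference d = (18 - (-22)) / (5 - 1) = 10.
u_m = -22 + (m - 1)·10.
u_{15} = -22 + 14·10 = 118.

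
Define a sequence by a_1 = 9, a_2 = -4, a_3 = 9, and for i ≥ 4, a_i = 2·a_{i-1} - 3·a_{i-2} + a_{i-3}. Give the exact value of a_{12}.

Compute successive terms:
a_4 = 39; a_5 = 47; a_6 = -14; a_7 = -130; a_8 = -171; a_9 = 34; a_{10} = 451; a_{11} = 629; a_{12} = -61.

-61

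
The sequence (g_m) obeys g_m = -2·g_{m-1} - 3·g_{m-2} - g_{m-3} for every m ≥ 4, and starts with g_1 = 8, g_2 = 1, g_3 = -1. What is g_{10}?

-89

Compute successive terms:
g_4 = -9;  g_5 = 20;  g_6 = -12;  g_7 = -27;  g_8 = 70;  g_9 = -47;  g_{10} = -89.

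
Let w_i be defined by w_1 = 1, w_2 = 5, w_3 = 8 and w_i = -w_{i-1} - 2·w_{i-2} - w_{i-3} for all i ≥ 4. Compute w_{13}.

w_4 = -19, w_5 = -2, w_6 = 32, w_7 = -9, w_8 = -53, w_9 = 39, w_{10} = 76, w_{11} = -101, w_{12} = -90, w_{13} = 216.

216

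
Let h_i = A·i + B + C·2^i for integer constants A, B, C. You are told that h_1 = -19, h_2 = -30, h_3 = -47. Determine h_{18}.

The three given values yield: A + B + 2C = -19; 2A + B + 4C = -30; 3A + B + 8C = -47.
Subtracting the first from the second: A + 2C = -11.
Subtracting the second from the third: A + 4C = -17.
Solving: C = -3, A = -5, then B = -8.
Therefore h_{18} = -90 + (-8) + (-3)·262144 = -786530.

-786530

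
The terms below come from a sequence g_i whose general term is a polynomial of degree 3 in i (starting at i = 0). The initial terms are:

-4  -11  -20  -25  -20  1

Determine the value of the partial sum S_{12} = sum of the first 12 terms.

1st diffs: -7, -9, -5, 5, 21.
2nd diffs: -2, 4, 10, 16.
3rd diffs: 6, 6, 6 (constant).
Newton forward-difference form: g_i = -4 + (-7)·C(i,1) + (-2)·C(i,2) + 6·C(i,3).
Continuing: …, 44, 115, 220, 365, …, g_{11} = 799.
Summing i = 0..11 (12 terms) gives 2020.

2020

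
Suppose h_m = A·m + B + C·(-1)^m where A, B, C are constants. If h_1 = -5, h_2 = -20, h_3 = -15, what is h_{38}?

Write the equations: A + B - C = -5; 2A + B + C = -20; 3A + B - C = -15.
Subtracting the first from the second: A + 2C = -15.
Subtracting the second from the third: A - 2C = 5.
Solving: C = -5, A = -5, then B = -5.
Hence h_{38} = -5·38 + (-5) + (-5)·1 = -200.

-200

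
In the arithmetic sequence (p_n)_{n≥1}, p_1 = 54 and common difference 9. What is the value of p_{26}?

p_n = 54 + (n - 1)·9.
p_{26} = 54 + 25·9 = 279.

279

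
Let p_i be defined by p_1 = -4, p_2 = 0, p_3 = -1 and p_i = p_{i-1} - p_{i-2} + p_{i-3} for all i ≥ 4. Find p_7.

-1

p_4 = -5;  p_5 = -4;  p_6 = 0;  p_7 = -1.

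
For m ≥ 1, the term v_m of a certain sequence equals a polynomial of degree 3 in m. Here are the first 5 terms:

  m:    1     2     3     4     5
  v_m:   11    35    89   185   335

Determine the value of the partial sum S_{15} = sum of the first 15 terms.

1st diffs: 24, 54, 96, 150.
2nd diffs: 30, 42, 54.
3rd diffs: 12, 12 (constant).
Newton forward-difference form: v_m = 11 + 24·C(m-1,1) + 30·C(m-1,2) + 12·C(m-1,3).
Continuing: …, 551, 845, 1229, 1715, …, v_{15} = 7445.
Summing m = 1..15 (15 terms) gives 32715.

32715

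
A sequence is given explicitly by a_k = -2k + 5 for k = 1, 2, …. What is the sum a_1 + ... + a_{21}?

-357

Over k = 1..21: Σk = 231.
Total = (-2)·231 + (5)·21 = -357.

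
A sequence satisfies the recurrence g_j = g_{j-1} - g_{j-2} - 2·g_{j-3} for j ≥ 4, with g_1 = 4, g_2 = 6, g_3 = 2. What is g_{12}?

-522

Applying the relation repeatedly:
g_4 = -12; g_5 = -26; g_6 = -18; g_7 = 32; g_8 = 102; g_9 = 106; g_{10} = -60; g_{11} = -370; g_{12} = -522.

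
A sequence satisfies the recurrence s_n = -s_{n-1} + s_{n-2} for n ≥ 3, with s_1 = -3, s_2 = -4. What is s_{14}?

-500

Compute successive terms:
s_3 = 1  s_4 = -5  s_5 = 6  …  s_{11} = 118  s_{12} = -191  s_{13} = 309  s_{14} = -500.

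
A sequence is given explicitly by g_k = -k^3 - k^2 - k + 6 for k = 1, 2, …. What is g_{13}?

g_{13} = -1·13^3 - 1·13^2 - 1·13 + 6 = -2373.

-2373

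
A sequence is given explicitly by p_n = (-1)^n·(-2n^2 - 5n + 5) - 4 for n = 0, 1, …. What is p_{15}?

(-1)^15 = -1; -2n^2 - 5n + 5 at n=15 is -520; so p_{15} = 516.

516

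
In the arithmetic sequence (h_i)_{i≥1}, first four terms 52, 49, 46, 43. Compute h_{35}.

Common difference d = -3.
h_i = 52 + (i - 1)·(-3).
h_{35} = 52 + 34·(-3) = -50.

-50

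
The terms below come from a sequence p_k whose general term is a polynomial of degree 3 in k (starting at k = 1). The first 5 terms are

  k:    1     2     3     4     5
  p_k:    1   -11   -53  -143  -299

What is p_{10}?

-2699

1st diffs: -12, -42, -90, -156.
2nd diffs: -30, -48, -66.
3rd diffs: -18, -18 (constant).
So p_k = -3k^3 + 3k^2 + 1.
Evaluating at k = 10 gives p_{10} = -2699.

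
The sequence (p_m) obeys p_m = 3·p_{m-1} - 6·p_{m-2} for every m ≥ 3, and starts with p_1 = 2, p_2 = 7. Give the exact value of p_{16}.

1878633

Applying the relation repeatedly:
p_3 = 9  p_4 = -15  p_5 = -99  …  p_{13} = -101331  p_{14} = 18225  p_{15} = 662661  p_{16} = 1878633.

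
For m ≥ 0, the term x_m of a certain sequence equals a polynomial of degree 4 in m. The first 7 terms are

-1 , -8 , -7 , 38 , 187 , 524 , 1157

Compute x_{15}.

49874

1st diffs: -7, 1, 45, 149, 337, 633.
2nd diffs: 8, 44, 104, 188, 296.
3rd diffs: 36, 60, 84, 108.
4th diffs: 24, 24, 24 (constant).
Newton forward-difference form: x_m = -1 + (-7)·C(m,1) + 8·C(m,2) + 36·C(m,3) + 24·C(m,4).
At m = 15: m = 15, so x_{15} = -1 - 105 + 840 + 16380 + 32760 = 49874.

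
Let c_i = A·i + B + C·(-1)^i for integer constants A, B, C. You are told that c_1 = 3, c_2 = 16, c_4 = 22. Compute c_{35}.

105

Plug in i = 1, 2, 4: A + B - C = 3; 2A + B + C = 16; 4A + B + C = 22.
Subtracting the first from the second: A + 2C = 13.
Subtracting the second from the third: 2A = 6.
Solving: C = 5, A = 3, then B = 5.
Therefore c_{35} = 105 + 5 + 5·(-1) = 105.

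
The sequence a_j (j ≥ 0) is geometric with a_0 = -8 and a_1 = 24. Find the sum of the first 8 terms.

13120

Common ratio r = -3.
a_j = (-8)·(-3)^(j-0).
S = (-8)·((-3)^8 - 1)/(-3 - 1) = (-8)·(6561 - 1)/(-4) = 13120.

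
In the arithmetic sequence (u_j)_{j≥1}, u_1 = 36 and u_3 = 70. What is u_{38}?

665

Common difference d = (70 - 36) / (3 - 1) = 17.
u_j = 36 + (j - 1)·17.
u_{38} = 36 + 37·17 = 665.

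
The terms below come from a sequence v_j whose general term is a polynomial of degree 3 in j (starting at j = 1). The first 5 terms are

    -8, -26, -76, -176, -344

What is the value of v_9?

1st diffs: -18, -50, -100, -168.
2nd diffs: -32, -50, -68.
3rd diffs: -18, -18 (constant).
So v_j = -3j^3 + 2j^2 - 3j - 4.
Evaluating at j = 9 gives v_9 = -2056.

-2056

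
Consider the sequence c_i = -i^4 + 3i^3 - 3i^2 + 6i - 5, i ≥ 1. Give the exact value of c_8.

c_8 = -1·8^4 + 3·8^3 - 3·8^2 + 6·8 - 5 = -2709.

-2709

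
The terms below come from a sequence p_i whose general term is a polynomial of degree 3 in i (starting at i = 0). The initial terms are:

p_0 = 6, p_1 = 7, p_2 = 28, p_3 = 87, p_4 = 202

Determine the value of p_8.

1582

1st diffs: 1, 21, 59, 115.
2nd diffs: 20, 38, 56.
3rd diffs: 18, 18 (constant).
Newton forward-difference form: p_i = 6 + 1·C(i,1) + 20·C(i,2) + 18·C(i,3).
At i = 8: i = 8, so p_8 = 6 + 8 + 560 + 1008 = 1582.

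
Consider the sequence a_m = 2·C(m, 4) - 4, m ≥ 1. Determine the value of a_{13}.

C(13, 4) = 715, so a_{13} = 1426.

1426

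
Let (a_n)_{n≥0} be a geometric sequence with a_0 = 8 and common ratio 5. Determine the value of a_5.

a_n = 8·5^(n-0).
a_5 = 8·5^5 = 25000.

25000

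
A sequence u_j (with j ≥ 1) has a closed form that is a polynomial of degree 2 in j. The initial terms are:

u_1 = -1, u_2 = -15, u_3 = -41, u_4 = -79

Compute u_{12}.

1st diffs: -14, -26, -38.
2nd diffs: -12, -12 (constant).
So u_j = -6j^2 + 4j + 1.
Evaluating at j = 12 gives u_{12} = -815.

-815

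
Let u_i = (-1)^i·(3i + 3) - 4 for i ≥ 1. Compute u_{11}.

-40

(-1)^11 = -1; 3i + 3 at i=11 is 36; so u_{11} = -40.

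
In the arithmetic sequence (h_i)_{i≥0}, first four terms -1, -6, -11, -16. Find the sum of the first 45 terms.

-4995

Common difference d = -5.
h_i = -1 + (i - 0)·(-5).
h_{44} = -221; S = 45·(-1 + (-221))/2 = -4995.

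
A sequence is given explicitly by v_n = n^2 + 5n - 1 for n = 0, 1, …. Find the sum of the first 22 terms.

Over n = 0..21: Σn = 231, Σn² = 3311.
Total = (1)·3311 + (5)·231 + (-1)·22 = 4444.

4444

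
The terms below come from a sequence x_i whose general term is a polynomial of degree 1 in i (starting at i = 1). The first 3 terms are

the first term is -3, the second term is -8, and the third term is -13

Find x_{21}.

1st diffs: -5, -5 (constant).
So x_i = -5i + 2.
Evaluating at i = 21 gives x_{21} = -103.

-103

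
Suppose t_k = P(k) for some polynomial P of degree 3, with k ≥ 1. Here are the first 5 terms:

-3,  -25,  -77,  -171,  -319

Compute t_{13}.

-4887

1st diffs: -22, -52, -94, -148.
2nd diffs: -30, -42, -54.
3rd diffs: -12, -12 (constant).
So t_k = -2k^3 - 3k^2 + k + 1.
Evaluating at k = 13 gives t_{13} = -4887.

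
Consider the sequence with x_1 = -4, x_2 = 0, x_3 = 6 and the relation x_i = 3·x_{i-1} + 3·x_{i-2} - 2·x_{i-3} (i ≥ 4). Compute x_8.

Applying the relation repeatedly:
x_4 = 26; x_5 = 96; x_6 = 354; x_7 = 1298; x_8 = 4764.

4764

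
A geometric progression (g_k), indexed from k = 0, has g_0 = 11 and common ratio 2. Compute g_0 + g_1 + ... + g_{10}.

22517

g_k = 11·2^(k-0).
S = 11·(2^11 - 1)/(2 - 1) = 11·(2048 - 1)/(1) = 22517.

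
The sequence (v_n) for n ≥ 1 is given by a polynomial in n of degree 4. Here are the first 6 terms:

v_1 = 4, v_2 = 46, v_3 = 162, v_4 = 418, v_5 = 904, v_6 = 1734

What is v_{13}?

1st diffs: 42, 116, 256, 486, 830.
2nd diffs: 74, 140, 230, 344.
3rd diffs: 66, 90, 114.
4th diffs: 24, 24 (constant).
Newton forward-difference form: v_n = 4 + 42·C(n-1,1) + 74·C(n-1,2) + 66·C(n-1,3) + 24·C(n-1,4).
At n = 13: n-1 = 12, so v_{13} = 4 + 504 + 4884 + 14520 + 11880 = 31792.

31792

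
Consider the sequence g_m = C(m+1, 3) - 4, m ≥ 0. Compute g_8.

C(9, 3) = 84, so g_8 = 80.

80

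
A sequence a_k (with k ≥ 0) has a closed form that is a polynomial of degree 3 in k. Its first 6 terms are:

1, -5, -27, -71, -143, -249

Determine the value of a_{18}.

-7451

1st diffs: -6, -22, -44, -72, -106.
2nd diffs: -16, -22, -28, -34.
3rd diffs: -6, -6, -6 (constant).
Newton forward-difference form: a_k = 1 + (-6)·C(k,1) + (-16)·C(k,2) + (-6)·C(k,3).
At k = 18: k = 18, so a_{18} = 1 - 108 - 2448 - 4896 = -7451.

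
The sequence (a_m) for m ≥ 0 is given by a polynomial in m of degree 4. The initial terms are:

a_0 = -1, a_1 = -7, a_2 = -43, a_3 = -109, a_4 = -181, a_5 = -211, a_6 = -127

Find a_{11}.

6203

1st diffs: -6, -36, -66, -72, -30, 84.
2nd diffs: -30, -30, -6, 42, 114.
3rd diffs: 0, 24, 48, 72.
4th diffs: 24, 24, 24 (constant).
Newton forward-difference form: a_m = -1 + (-6)·C(m,1) + (-30)·C(m,2) + 24·C(m,4).
At m = 11: m = 11, so a_{11} = -1 - 66 - 1650 + 7920 = 6203.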